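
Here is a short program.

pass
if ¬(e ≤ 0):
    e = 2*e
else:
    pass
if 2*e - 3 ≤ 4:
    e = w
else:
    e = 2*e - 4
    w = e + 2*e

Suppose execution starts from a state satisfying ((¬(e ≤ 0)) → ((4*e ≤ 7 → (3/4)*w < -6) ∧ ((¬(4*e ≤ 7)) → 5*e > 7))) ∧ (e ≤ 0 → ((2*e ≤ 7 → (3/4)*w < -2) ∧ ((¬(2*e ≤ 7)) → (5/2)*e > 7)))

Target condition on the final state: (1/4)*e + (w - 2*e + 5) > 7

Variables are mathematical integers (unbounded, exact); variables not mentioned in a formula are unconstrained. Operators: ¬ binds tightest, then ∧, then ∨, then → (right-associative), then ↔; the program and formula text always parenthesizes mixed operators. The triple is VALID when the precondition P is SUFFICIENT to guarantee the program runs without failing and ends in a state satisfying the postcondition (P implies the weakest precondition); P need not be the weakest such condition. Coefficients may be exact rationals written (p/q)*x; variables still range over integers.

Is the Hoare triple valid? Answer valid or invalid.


Working backward. After the program, the postcondition (1/4)*e + (w - 2*e + 5) > 7 must hold; in canonical form it is w > (7/4)*e + 2.
Then branch requires (3/4)*w < -2; else branch requires (5/2)*e > 7.
Before the if: (2*e ≤ 7 → (3/4)*w < -2) ∧ ((¬(2*e ≤ 7)) → (5/2)*e > 7)
Then branch requires (4*e ≤ 7 → (3/4)*w < -2) ∧ ((¬(4*e ≤ 7)) → 5*e > 7); else branch requires (2*e ≤ 7 → (3/4)*w < -2) ∧ ((¬(2*e ≤ 7)) → (5/2)*e > 7).
Before the if: ((¬(e ≤ 0)) → ((4*e ≤ 7 → (3/4)*w < -2) ∧ ((¬(4*e ≤ 7)) → 5*e > 7))) ∧ (e ≤ 0 → ((2*e ≤ 7 → (3/4)*w < -2) ∧ ((¬(2*e ≤ 7)) → (5/2)*e > 7)))
Before skip: ((¬(e ≤ 0)) → ((4*e ≤ 7 → (3/4)*w < -2) ∧ ((¬(4*e ≤ 7)) → 5*e > 7))) ∧ (e ≤ 0 → ((2*e ≤ 7 → (3/4)*w < -2) ∧ ((¬(2*e ≤ 7)) → (5/2)*e > 7)))
The weakest precondition is ((¬(e ≤ 0)) → ((4*e ≤ 7 → (3/4)*w < -2) ∧ ((¬(4*e ≤ 7)) → 5*e > 7))) ∧ (e ≤ 0 → ((2*e ≤ 7 → (3/4)*w < -2) ∧ ((¬(2*e ≤ 7)) → (5/2)*e > 7))).
Check whether ((¬(e ≤ 0)) → ((4*e ≤ 7 → (3/4)*w < -6) ∧ ((¬(4*e ≤ 7)) → 5*e > 7))) ∧ (e ≤ 0 → ((2*e ≤ 7 → (3/4)*w < -2) ∧ ((¬(2*e ≤ 7)) → (5/2)*e > 7))) implies it.
Every state satisfying the precondition satisfies the weakest precondition: the implication holds.
Answer: valid


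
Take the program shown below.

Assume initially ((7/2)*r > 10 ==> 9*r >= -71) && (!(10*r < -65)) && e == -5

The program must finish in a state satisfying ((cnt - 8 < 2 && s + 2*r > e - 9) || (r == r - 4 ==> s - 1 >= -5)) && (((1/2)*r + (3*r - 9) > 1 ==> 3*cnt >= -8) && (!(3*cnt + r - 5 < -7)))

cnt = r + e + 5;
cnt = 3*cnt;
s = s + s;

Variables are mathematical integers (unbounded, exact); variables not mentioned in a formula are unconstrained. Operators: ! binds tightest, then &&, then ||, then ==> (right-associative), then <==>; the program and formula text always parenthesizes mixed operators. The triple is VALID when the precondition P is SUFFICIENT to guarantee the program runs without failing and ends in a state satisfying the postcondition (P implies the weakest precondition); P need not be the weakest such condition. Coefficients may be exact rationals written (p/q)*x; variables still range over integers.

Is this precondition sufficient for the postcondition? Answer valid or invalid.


Working backward. After the program, the postcondition ((cnt - 8 < 2 && s + 2*r > e - 9) || (r == r - 4 ==> s - 1 >= -5)) && (((1/2)*r + (3*r - 9) > 1 ==> 3*cnt >= -8) && (!(3*cnt + r - 5 < -7))) must hold; in canonical form it is ((7/2)*r > 10 ==> 3*cnt >= -8) && (!(3*cnt + r < -2)).
Before s := s + s: ((7/2)*r > 10 ==> 3*cnt >= -8) && (!(3*cnt + r < -2))
Before cnt := 3*cnt: ((7/2)*r > 10 ==> 9*cnt >= -8) && (!(9*cnt + r < -2))
Before cnt := r + e + 5: ((7/2)*r > 10 ==> 9*e + 9*r >= -53) && (!(9*e + 10*r < -47))
The weakest precondition is ((7/2)*r > 10 ==> 9*e + 9*r >= -53) && (!(9*e + 10*r < -47)).
Check whether ((7/2)*r > 10 ==> 9*r >= -71) && (!(10*r < -65)) && e == -5 implies it.
Countermodel: at the initial state e = -5, r = -6, the precondition holds but the weakest precondition fails.
Answer: invalid


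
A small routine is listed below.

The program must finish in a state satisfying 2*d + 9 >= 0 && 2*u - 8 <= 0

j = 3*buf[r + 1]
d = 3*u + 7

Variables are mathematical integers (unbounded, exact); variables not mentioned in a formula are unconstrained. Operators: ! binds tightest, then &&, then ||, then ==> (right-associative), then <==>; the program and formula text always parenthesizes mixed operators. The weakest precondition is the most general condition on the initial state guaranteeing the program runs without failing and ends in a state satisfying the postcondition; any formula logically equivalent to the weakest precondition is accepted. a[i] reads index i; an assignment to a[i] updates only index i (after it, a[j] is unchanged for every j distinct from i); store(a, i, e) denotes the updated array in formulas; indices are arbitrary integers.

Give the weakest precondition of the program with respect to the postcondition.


Working backward. After the program, the postcondition 2*d + 9 >= 0 && 2*u - 8 <= 0 must hold; in canonical form it is 2*d >= -9 && 2*u <= 8.
Before d := 3*u + 7: 6*u >= -23 && 2*u <= 8
Before j := 3*buf[r + 1]: 6*u >= -23 && 2*u <= 8
Answer: WP = 6*u >= -23 && 2*u <= 8


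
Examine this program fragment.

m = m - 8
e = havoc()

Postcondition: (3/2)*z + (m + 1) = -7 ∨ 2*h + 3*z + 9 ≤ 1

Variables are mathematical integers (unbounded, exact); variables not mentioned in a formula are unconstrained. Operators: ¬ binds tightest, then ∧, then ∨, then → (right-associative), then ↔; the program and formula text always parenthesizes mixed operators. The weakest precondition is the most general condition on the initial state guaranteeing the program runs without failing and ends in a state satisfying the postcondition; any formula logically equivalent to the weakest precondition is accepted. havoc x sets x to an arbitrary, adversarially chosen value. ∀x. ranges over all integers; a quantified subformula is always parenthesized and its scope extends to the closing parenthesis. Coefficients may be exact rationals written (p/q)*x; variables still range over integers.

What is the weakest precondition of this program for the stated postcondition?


Working backward. After the program, the postcondition (3/2)*z + (m + 1) = -7 ∨ 2*h + 3*z + 9 ≤ 1 must hold; in canonical form it is m + (3/2)*z = -8 ∨ 2*h + 3*z ≤ -8.
Before havoc e: m + (3/2)*z = -8 ∨ 2*h + 3*z ≤ -8
Before m := m - 8: m + (3/2)*z = 0 ∨ 2*h + 3*z ≤ -8
Answer: WP = m + (3/2)*z = 0 ∨ 2*h + 3*z ≤ -8


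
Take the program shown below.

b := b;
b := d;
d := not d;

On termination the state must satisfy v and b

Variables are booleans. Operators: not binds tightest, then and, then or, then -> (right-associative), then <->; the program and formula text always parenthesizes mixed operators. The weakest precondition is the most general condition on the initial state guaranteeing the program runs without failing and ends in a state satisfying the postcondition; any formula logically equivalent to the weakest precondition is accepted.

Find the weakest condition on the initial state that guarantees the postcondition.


Working backward. After the program, v and b must hold.
Before d := not d: v and b
Before b := d: v and d
Before b := b: v and d
Answer: WP = v and d


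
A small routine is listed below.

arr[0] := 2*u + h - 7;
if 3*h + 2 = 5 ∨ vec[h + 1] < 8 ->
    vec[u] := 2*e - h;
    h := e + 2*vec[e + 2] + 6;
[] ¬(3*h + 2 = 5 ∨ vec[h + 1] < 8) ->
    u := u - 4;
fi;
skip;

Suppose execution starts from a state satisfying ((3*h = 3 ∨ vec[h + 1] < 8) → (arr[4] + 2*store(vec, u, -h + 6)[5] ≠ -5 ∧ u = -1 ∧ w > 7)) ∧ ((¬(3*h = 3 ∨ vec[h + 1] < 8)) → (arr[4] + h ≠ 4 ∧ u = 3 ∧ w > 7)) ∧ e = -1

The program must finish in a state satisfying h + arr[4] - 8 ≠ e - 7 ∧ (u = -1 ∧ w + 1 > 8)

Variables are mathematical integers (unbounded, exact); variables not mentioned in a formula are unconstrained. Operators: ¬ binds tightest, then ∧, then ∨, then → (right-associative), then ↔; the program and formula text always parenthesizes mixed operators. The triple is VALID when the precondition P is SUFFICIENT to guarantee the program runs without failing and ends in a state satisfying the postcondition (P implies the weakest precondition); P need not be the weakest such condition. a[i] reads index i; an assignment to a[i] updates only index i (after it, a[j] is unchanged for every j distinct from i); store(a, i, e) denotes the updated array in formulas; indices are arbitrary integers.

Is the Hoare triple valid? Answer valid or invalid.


Working backward. After the program, the postcondition h + arr[4] - 8 ≠ e - 7 ∧ (u = -1 ∧ w + 1 > 8) must hold; in canonical form it is arr[4] + h ≠ e + 1 ∧ u = -1 ∧ w > 7.
Before skip: arr[4] + h ≠ e + 1 ∧ u = -1 ∧ w > 7
Then branch requires arr[4] + 2*store(vec, u, 2*e - h)[e + 2] ≠ -5 ∧ u = -1 ∧ w > 7; else branch requires arr[4] + h ≠ e + 1 ∧ u = 3 ∧ w > 7.
Before the if: ((3*h = 3 ∨ vec[h + 1] < 8) → (arr[4] + 2*store(vec, u, 2*e - h)[e + 2] ≠ -5 ∧ u = -1 ∧ w > 7)) ∧ ((¬(3*h = 3 ∨ vec[h + 1] < 8)) → (arr[4] + h ≠ e + 1 ∧ u = 3 ∧ w > 7))
Before arr[0] := 2*u + h - 7: ((3*h = 3 ∨ vec[h + 1] < 8) → (arr[4] + 2*store(vec, u, 2*e - h)[e + 2] ≠ -5 ∧ u = -1 ∧ w > 7)) ∧ ((¬(3*h = 3 ∨ vec[h + 1] < 8)) → (arr[4] + h ≠ e + 1 ∧ u = 3 ∧ w > 7))
The weakest precondition is ((3*h = 3 ∨ vec[h + 1] < 8) → (arr[4] + 2*store(vec, u, 2*e - h)[e + 2] ≠ -5 ∧ u = -1 ∧ w > 7)) ∧ ((¬(3*h = 3 ∨ vec[h + 1] < 8)) → (arr[4] + h ≠ e + 1 ∧ u = 3 ∧ w > 7)).
Check whether ((3*h = 3 ∨ vec[h + 1] < 8) → (arr[4] + 2*store(vec, u, -h + 6)[5] ≠ -5 ∧ u = -1 ∧ w > 7)) ∧ ((¬(3*h = 3 ∨ vec[h + 1] < 8)) → (arr[4] + h ≠ 4 ∧ u = 3 ∧ w > 7)) ∧ e = -1 implies it.
Countermodel: at the initial state arr = {[1] = -2, [3] = -2, [4] = -2, [5] = -2, elsewhere -2}, e = -1, h = 2, u = 3, vec = {[1] = 8, [3] = 8, [4] = 8, [5] = 8, elsewhere 8}, w = 8, the precondition holds but the weakest precondition fails.
Answer: invalid


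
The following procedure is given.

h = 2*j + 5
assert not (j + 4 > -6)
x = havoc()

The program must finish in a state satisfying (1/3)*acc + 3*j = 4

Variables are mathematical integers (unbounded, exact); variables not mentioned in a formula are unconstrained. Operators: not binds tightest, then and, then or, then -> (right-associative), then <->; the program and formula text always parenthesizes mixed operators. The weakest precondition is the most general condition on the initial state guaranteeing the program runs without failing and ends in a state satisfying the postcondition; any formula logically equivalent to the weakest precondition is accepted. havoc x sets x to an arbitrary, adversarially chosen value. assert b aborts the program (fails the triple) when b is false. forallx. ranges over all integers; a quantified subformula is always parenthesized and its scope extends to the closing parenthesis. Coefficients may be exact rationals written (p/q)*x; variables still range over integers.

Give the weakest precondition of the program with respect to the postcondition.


Working backward. After the program, (1/3)*acc + 3*j = 4 must hold.
Before havoc x: (1/3)*acc + 3*j = 4
Before assert not (j + 4 > -6): (not (j > -10)) and (1/3)*acc + 3*j = 4
Before h := 2*j + 5: (not (j > -10)) and (1/3)*acc + 3*j = 4
Answer: WP = (not (j > -10)) and (1/3)*acc + 3*j = 4


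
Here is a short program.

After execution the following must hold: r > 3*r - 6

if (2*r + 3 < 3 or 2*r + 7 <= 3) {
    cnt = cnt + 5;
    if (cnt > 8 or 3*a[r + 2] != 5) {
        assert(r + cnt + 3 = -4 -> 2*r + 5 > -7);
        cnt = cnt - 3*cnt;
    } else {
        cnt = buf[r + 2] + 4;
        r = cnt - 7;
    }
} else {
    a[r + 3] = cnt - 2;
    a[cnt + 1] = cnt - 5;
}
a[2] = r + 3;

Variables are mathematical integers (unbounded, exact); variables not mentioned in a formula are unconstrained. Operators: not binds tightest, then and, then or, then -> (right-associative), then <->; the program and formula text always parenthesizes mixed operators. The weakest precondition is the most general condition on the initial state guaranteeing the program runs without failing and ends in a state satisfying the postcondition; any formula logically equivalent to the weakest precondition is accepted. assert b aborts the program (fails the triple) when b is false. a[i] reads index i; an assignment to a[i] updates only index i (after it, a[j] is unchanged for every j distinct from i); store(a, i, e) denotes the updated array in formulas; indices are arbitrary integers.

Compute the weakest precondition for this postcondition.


Working backward. After the program, the postcondition r > 3*r - 6 must hold; in canonical form it is 2*r < 6.
Before a[2] := r + 3: 2*r < 6
Then branch requires ((cnt > 3 or 3*a[r + 2] != 5) -> ((cnt + r = -12 -> 2*r > -12) and 2*r < 6)) and ((not (cnt > 3 or 3*a[r + 2] != 5)) -> 2*buf[r + 2] < 12); else branch requires 2*r < 6.
Before the if: ((2*r < 0 or 2*r <= -4) -> (((cnt > 3 or 3*a[r + 2] != 5) -> ((cnt + r = -12 -> 2*r > -12) and 2*r < 6)) and ((not (cnt > 3 or 3*a[r + 2] != 5)) -> 2*buf[r + 2] < 12))) and ((not (2*r < 0 or 2*r <= -4)) -> 2*r < 6)
Answer: WP = ((2*r < 0 or 2*r <= -4) -> (((cnt > 3 or 3*a[r + 2] != 5) -> ((cnt + r = -12 -> 2*r > -12) and 2*r < 6)) and ((not (cnt > 3 or 3*a[r + 2] != 5)) -> 2*buf[r + 2] < 12))) and ((not (2*r < 0 or 2*r <= -4)) -> 2*r < 6)


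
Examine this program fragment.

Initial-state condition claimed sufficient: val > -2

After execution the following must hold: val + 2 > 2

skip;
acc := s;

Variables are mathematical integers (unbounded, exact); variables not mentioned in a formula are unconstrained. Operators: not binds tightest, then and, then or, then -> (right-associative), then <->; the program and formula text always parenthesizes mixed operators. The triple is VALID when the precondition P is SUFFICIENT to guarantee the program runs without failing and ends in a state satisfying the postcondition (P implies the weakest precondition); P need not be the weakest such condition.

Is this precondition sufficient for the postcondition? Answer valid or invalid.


Working backward. After the program, the postcondition val + 2 > 2 must hold; in canonical form it is val > 0.
Before acc := s: val > 0
Before skip: val > 0
The weakest precondition is val > 0.
Check whether val > -2 implies it.
Countermodel: at the initial state val = -1, the precondition holds but the weakest precondition fails.
Answer: invalid


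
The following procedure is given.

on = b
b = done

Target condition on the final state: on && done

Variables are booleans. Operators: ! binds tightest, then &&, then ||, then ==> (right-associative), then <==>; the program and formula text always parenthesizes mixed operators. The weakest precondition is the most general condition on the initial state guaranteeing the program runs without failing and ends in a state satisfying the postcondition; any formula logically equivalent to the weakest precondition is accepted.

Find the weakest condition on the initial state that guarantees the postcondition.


Working backward. After the program, on && done must hold.
Before b := done: on && done
Before on := b: b && done
Answer: WP = b && done


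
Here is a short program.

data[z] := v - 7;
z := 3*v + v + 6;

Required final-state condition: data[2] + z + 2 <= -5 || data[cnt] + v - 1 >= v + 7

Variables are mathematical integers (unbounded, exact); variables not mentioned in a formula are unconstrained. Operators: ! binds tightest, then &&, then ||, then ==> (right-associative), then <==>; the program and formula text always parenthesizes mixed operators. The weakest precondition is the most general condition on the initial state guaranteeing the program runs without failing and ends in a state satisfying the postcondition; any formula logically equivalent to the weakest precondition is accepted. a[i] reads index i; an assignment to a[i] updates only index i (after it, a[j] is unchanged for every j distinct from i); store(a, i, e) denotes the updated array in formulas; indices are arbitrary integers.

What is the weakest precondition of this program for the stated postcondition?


Working backward. After the program, the postcondition data[2] + z + 2 <= -5 || data[cnt] + v - 1 >= v + 7 must hold; in canonical form it is data[2] + z <= -7 || data[cnt] >= 8.
Before z := 3*v + v + 6: data[2] + 4*v <= -13 || data[cnt] >= 8
Before data[z] := v - 7: store(data, z, v - 7)[2] + 4*v <= -13 || store(data, z, v - 7)[cnt] >= 8
Answer: WP = store(data, z, v - 7)[2] + 4*v <= -13 || store(data, z, v - 7)[cnt] >= 8


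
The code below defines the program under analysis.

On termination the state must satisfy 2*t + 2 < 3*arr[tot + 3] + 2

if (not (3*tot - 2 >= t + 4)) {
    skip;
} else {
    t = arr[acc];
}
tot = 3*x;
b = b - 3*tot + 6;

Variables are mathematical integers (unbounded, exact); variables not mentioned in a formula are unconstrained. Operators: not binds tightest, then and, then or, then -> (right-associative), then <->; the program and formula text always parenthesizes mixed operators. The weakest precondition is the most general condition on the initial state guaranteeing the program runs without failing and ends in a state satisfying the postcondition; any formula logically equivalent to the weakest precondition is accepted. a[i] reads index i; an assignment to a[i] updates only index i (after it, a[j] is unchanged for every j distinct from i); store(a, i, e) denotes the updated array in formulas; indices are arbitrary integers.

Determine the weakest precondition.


Working backward. After the program, the postcondition 2*t + 2 < 3*arr[tot + 3] + 2 must hold; in canonical form it is 2*t < 3*arr[tot + 3].
Before b := b - 3*tot + 6: 2*t < 3*arr[tot + 3]
Before tot := 3*x: 2*t < 3*arr[3*x + 3]
Then branch requires 2*t < 3*arr[3*x + 3]; else branch requires 2*arr[acc] < 3*arr[3*x + 3].
Before the if: ((not (3*tot >= t + 6)) -> 2*t < 3*arr[3*x + 3]) and (3*tot >= t + 6 -> 2*arr[acc] < 3*arr[3*x + 3])
Answer: WP = ((not (3*tot >= t + 6)) -> 2*t < 3*arr[3*x + 3]) and (3*tot >= t + 6 -> 2*arr[acc] < 3*arr[3*x + 3])


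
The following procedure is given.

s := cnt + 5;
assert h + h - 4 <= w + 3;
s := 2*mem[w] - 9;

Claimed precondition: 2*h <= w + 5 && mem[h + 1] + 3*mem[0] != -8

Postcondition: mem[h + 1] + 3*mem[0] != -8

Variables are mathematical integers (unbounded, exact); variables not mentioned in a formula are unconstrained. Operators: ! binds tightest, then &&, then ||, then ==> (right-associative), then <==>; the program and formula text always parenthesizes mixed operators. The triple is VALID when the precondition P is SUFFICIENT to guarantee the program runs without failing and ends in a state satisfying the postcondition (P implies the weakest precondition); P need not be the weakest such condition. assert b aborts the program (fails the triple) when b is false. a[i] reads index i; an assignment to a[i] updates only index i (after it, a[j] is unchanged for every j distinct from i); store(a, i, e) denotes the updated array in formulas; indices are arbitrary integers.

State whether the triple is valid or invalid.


Working backward. After the program, mem[h + 1] + 3*mem[0] != -8 must hold.
Before s := 2*mem[w] - 9: mem[h + 1] + 3*mem[0] != -8
Before assert h + h - 4 <= w + 3: 2*h <= w + 7 && mem[h + 1] + 3*mem[0] != -8
Before s := cnt + 5: 2*h <= w + 7 && mem[h + 1] + 3*mem[0] != -8
The weakest precondition is 2*h <= w + 7 && mem[h + 1] + 3*mem[0] != -8.
Check whether 2*h <= w + 5 && mem[h + 1] + 3*mem[0] != -8 implies it.
Every state satisfying the precondition satisfies the weakest precondition: the implication holds.
Answer: valid


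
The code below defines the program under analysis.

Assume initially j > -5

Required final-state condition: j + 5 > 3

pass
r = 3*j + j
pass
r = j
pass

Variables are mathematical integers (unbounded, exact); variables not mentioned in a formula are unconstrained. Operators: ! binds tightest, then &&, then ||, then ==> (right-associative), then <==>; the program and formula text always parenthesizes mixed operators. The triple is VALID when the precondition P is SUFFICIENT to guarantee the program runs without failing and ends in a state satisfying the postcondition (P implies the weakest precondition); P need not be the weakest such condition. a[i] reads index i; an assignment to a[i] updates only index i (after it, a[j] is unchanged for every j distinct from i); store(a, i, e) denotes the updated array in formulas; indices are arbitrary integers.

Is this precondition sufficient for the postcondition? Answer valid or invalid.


Working backward. After the program, the postcondition j + 5 > 3 must hold; in canonical form it is j > -2.
Before skip: j > -2
Before r := j: j > -2
Before skip: j > -2
Before r := 3*j + j: j > -2
Before skip: j > -2
The weakest precondition is j > -2.
Check whether j > -5 implies it.
Countermodel: at the initial state j = -4, the precondition holds but the weakest precondition fails.
Answer: invalid


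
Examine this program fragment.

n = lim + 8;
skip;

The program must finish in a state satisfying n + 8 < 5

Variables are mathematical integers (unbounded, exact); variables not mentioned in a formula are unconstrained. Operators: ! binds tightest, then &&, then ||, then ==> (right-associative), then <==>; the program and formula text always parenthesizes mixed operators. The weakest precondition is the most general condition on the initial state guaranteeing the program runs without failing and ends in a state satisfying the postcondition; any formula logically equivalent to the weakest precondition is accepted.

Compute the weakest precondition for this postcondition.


Working backward. After the program, the postcondition n + 8 < 5 must hold; in canonical form it is n < -3.
Before skip: n < -3
Before n := lim + 8: lim < -11
Answer: WP = lim < -11


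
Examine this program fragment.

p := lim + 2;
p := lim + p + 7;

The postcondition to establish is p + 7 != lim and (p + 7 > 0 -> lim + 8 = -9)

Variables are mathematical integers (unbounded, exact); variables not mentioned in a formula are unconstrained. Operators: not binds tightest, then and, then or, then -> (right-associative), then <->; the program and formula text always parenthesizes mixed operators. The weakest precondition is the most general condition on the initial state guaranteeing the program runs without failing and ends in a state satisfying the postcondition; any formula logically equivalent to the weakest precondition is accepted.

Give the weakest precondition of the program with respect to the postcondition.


Working backward. After the program, the postcondition p + 7 != lim and (p + 7 > 0 -> lim + 8 = -9) must hold; in canonical form it is p != lim - 7 and (p > -7 -> lim = -17).
Before p := lim + p + 7: p != -14 and (lim + p > -14 -> lim = -17)
Before p := lim + 2: lim != -16 and (2*lim > -16 -> lim = -17)
Answer: WP = lim != -16 and (2*lim > -16 -> lim = -17)


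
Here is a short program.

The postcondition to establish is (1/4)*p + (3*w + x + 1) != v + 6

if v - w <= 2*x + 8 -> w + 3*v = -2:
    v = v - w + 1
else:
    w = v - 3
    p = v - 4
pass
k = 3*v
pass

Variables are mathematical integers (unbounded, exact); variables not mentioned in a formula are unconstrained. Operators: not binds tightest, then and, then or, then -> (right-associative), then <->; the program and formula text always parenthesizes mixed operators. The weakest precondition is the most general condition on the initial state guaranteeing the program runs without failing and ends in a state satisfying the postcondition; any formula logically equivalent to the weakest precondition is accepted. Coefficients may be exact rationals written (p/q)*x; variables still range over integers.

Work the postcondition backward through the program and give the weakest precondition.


Working backward. After the program, the postcondition (1/4)*p + (3*w + x + 1) != v + 6 must hold; in canonical form it is (1/4)*p + 3*w + x != v + 5.
Before skip: (1/4)*p + 3*w + x != v + 5
Before k := 3*v: (1/4)*p + 3*w + x != v + 5
Before skip: (1/4)*p + 3*w + x != v + 5
Then branch requires (1/4)*p + 4*w + x != v + 6; else branch requires (9/4)*v + x != 15.
Before the if: ((v <= w + 2*x + 8 -> 3*v + w = -2) -> (1/4)*p + 4*w + x != v + 6) and ((not (v <= w + 2*x + 8 -> 3*v + w = -2)) -> (9/4)*v + x != 15)
Answer: WP = ((v <= w + 2*x + 8 -> 3*v + w = -2) -> (1/4)*p + 4*w + x != v + 6) and ((not (v <= w + 2*x + 8 -> 3*v + w = -2)) -> (9/4)*v + x != 15)


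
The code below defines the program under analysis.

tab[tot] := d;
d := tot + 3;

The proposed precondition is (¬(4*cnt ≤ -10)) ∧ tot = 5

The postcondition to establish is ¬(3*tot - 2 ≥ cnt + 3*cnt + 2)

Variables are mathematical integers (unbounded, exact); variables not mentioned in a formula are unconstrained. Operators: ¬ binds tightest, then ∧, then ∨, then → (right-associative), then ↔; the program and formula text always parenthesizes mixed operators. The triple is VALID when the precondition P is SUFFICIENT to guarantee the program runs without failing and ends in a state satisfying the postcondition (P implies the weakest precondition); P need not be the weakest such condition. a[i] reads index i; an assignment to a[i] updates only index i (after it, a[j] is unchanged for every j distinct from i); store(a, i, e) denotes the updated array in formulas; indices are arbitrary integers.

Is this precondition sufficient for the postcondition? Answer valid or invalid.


Working backward. After the program, the postcondition ¬(3*tot - 2 ≥ cnt + 3*cnt + 2) must hold; in canonical form it is ¬(3*tot ≥ 4*cnt + 4).
Before d := tot + 3: ¬(3*tot ≥ 4*cnt + 4)
Before tab[tot] := d: ¬(3*tot ≥ 4*cnt + 4)
The weakest precondition is ¬(3*tot ≥ 4*cnt + 4).
Check whether (¬(4*cnt ≤ -10)) ∧ tot = 5 implies it.
Countermodel: at the initial state cnt = -2, tot = 5, the precondition holds but the weakest precondition fails.
Answer: invalid


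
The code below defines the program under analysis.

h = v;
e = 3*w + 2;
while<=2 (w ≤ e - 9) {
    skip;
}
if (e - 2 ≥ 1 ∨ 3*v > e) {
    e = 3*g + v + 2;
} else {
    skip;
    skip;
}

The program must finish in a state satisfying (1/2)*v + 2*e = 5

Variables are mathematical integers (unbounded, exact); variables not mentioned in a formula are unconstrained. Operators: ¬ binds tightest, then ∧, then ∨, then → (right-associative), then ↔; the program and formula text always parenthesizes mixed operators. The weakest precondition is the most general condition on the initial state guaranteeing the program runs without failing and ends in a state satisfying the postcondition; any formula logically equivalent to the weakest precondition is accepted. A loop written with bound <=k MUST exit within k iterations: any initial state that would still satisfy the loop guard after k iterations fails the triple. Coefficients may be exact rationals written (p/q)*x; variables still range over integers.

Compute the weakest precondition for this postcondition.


Working backward. After the program, the postcondition (1/2)*v + 2*e = 5 must hold; in canonical form it is 2*e + (1/2)*v = 5.
Then branch requires 6*g + (5/2)*v = 1; else branch requires 2*e + (1/2)*v = 5.
Before the if: ((e ≥ 3 ∨ 3*v > e) → 6*g + (5/2)*v = 1) ∧ ((¬(e ≥ 3 ∨ 3*v > e)) → 2*e + (1/2)*v = 5)
Before the loop (bound <=2), unroll the exhaustion recursion (WP_0 = exit-now case; WP_j = one more guarded iteration, up to j = 2):
  WP_0: (¬(w ≤ e - 9)) ∧ ((e ≥ 3 ∨ 3*v > e) → 6*g + (5/2)*v = 1) ∧ ((¬(e ≥ 3 ∨ 3*v > e)) → 2*e + (1/2)*v = 5)
  WP_1: (w ≤ e - 9 → ((¬(w ≤ e - 9)) ∧ ((e ≥ 3 ∨ 3*v > e) → 6*g + (5/2)*v = 1) ∧ ((¬(e ≥ 3 ∨ 3*v > e)) → 2*e + (1/2)*v = 5))) ∧ ((¬(w ≤ e - 9)) → (((e ≥ 3 ∨ 3*v > e) → 6*g + (5/2)*v = 1) ∧ ((¬(e ≥ 3 ∨ 3*v > e)) → 2*e + (1/2)*v = 5)))
  WP_2: (w ≤ e - 9 → ((w ≤ e - 9 → ((¬(w ≤ e - 9)) ∧ ((e ≥ 3 ∨ 3*v > e) → 6*g + (5/2)*v = 1) ∧ ((¬(e ≥ 3 ∨ 3*v > e)) → 2*e + (1/2)*v = 5))) ∧ ((¬(w ≤ e - 9)) → (((e ≥ 3 ∨ 3*v > e) → 6*g + (5/2)*v = 1) ∧ ((¬(e ≥ 3 ∨ 3*v > e)) → 2*e + (1/2)*v = 5))))) ∧ ((¬(w ≤ e - 9)) → (((e ≥ 3 ∨ 3*v > e) → 6*g + (5/2)*v = 1) ∧ ((¬(e ≥ 3 ∨ 3*v > e)) → 2*e + (1/2)*v = 5)))
So before the loop: (w ≤ e - 9 → ((w ≤ e - 9 → ((¬(w ≤ e - 9)) ∧ ((e ≥ 3 ∨ 3*v > e) → 6*g + (5/2)*v = 1) ∧ ((¬(e ≥ 3 ∨ 3*v > e)) → 2*e + (1/2)*v = 5))) ∧ ((¬(w ≤ e - 9)) → (((e ≥ 3 ∨ 3*v > e) → 6*g + (5/2)*v = 1) ∧ ((¬(e ≥ 3 ∨ 3*v > e)) → 2*e + (1/2)*v = 5))))) ∧ ((¬(w ≤ e - 9)) → (((e ≥ 3 ∨ 3*v > e) → 6*g + (5/2)*v = 1) ∧ ((¬(e ≥ 3 ∨ 3*v > e)) → 2*e + (1/2)*v = 5)))
Before e := 3*w + 2: (2*w ≥ 7 → ((2*w ≥ 7 → ((¬(2*w ≥ 7)) ∧ ((3*w ≥ 1 ∨ 3*v > 3*w + 2) → 6*g + (5/2)*v = 1) ∧ ((¬(3*w ≥ 1 ∨ 3*v > 3*w + 2)) → (1/2)*v + 6*w = 1))) ∧ ((¬(2*w ≥ 7)) → (((3*w ≥ 1 ∨ 3*v > 3*w + 2) → 6*g + (5/2)*v = 1) ∧ ((¬(3*w ≥ 1 ∨ 3*v > 3*w + 2)) → (1/2)*v + 6*w = 1))))) ∧ ((¬(2*w ≥ 7)) → (((3*w ≥ 1 ∨ 3*v > 3*w + 2) → 6*g + (5/2)*v = 1) ∧ ((¬(3*w ≥ 1 ∨ 3*v > 3*w + 2)) → (1/2)*v + 6*w = 1)))
Before h := v: (2*w ≥ 7 → ((2*w ≥ 7 → ((¬(2*w ≥ 7)) ∧ ((3*w ≥ 1 ∨ 3*v > 3*w + 2) → 6*g + (5/2)*v = 1) ∧ ((¬(3*w ≥ 1 ∨ 3*v > 3*w + 2)) → (1/2)*v + 6*w = 1))) ∧ ((¬(2*w ≥ 7)) → (((3*w ≥ 1 ∨ 3*v > 3*w + 2) → 6*g + (5/2)*v = 1) ∧ ((¬(3*w ≥ 1 ∨ 3*v > 3*w + 2)) → (1/2)*v + 6*w = 1))))) ∧ ((¬(2*w ≥ 7)) → (((3*w ≥ 1 ∨ 3*v > 3*w + 2) → 6*g + (5/2)*v = 1) ∧ ((¬(3*w ≥ 1 ∨ 3*v > 3*w + 2)) → (1/2)*v + 6*w = 1)))
Answer: WP = (2*w ≥ 7 → ((2*w ≥ 7 → ((¬(2*w ≥ 7)) ∧ ((3*w ≥ 1 ∨ 3*v > 3*w + 2) → 6*g + (5/2)*v = 1) ∧ ((¬(3*w ≥ 1 ∨ 3*v > 3*w + 2)) → (1/2)*v + 6*w = 1))) ∧ ((¬(2*w ≥ 7)) → (((3*w ≥ 1 ∨ 3*v > 3*w + 2) → 6*g + (5/2)*v = 1) ∧ ((¬(3*w ≥ 1 ∨ 3*v > 3*w + 2)) → (1/2)*v + 6*w = 1))))) ∧ ((¬(2*w ≥ 7)) → (((3*w ≥ 1 ∨ 3*v > 3*w + 2) → 6*g + (5/2)*v = 1) ∧ ((¬(3*w ≥ 1 ∨ 3*v > 3*w + 2)) → (1/2)*v + 6*w = 1)))


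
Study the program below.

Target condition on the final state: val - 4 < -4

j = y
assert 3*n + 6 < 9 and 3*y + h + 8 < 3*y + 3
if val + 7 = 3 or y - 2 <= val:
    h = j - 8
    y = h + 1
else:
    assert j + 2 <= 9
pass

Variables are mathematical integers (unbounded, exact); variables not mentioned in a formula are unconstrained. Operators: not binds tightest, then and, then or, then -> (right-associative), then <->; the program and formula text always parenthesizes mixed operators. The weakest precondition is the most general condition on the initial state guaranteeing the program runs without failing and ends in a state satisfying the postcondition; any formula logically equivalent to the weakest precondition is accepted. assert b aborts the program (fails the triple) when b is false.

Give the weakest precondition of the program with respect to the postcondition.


Working backward. After the program, the postcondition val - 4 < -4 must hold; in canonical form it is val < 0.
Before skip: val < 0
Then branch requires val < 0; else branch requires j <= 7 and val < 0.
Before the if: ((val = -4 or y <= val + 2) -> val < 0) and ((not (val = -4 or y <= val + 2)) -> (j <= 7 and val < 0))
Before assert 3*n + 6 < 9 and 3*y + h + 8 < 3*y + 3: 3*n < 3 and h < -5 and ((val = -4 or y <= val + 2) -> val < 0) and ((not (val = -4 or y <= val + 2)) -> (j <= 7 and val < 0))
Before j := y: 3*n < 3 and h < -5 and ((val = -4 or y <= val + 2) -> val < 0) and ((not (val = -4 or y <= val + 2)) -> (y <= 7 and val < 0))
Answer: WP = 3*n < 3 and h < -5 and ((val = -4 or y <= val + 2) -> val < 0) and ((not (val = -4 or y <= val + 2)) -> (y <= 7 and val < 0))


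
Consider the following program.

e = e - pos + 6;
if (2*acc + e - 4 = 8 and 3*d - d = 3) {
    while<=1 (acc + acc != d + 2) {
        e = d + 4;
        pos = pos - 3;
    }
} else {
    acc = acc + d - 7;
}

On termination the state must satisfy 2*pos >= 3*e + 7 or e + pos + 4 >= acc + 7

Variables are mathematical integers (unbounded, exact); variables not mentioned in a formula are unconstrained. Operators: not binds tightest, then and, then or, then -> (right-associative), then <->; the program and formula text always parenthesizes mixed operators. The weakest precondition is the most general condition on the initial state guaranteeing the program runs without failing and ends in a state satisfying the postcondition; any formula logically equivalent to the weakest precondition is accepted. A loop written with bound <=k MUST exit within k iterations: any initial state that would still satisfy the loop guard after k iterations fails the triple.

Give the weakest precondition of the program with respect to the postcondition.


Working backward. After the program, the postcondition 2*pos >= 3*e + 7 or e + pos + 4 >= acc + 7 must hold; in canonical form it is 2*pos >= 3*e + 7 or e + pos >= acc + 3.
Then branch requires (2*acc != d + 2 -> ((not (2*acc != d + 2)) and (2*pos >= 3*d + 25 or d + pos >= acc + 2))) and ((not (2*acc != d + 2)) -> (2*pos >= 3*e + 7 or e + pos >= acc + 3)); else branch requires 2*pos >= 3*e + 7 or e + pos >= acc + d - 4.
Before the if: ((2*acc + e = 12 and 2*d = 3) -> ((2*acc != d + 2 -> ((not (2*acc != d + 2)) and (2*pos >= 3*d + 25 or d + pos >= acc + 2))) and ((not (2*acc != d + 2)) -> (2*pos >= 3*e + 7 or e + pos >= acc + 3)))) and ((not (2*acc + e = 12 and 2*d = 3)) -> (2*pos >= 3*e + 7 or e + pos >= acc + d - 4))
Before e := e - pos + 6: ((2*acc + e = pos + 6 and 2*d = 3) -> ((2*acc != d + 2 -> ((not (2*acc != d + 2)) and (2*pos >= 3*d + 25 or d + pos >= acc + 2))) and ((not (2*acc != d + 2)) -> (5*pos >= 3*e + 25 or e >= acc - 3)))) and ((not (2*acc + e = pos + 6 and 2*d = 3)) -> (5*pos >= 3*e + 25 or e >= acc + d - 10))
Answer: WP = ((2*acc + e = pos + 6 and 2*d = 3) -> ((2*acc != d + 2 -> ((not (2*acc != d + 2)) and (2*pos >= 3*d + 25 or d + pos >= acc + 2))) and ((not (2*acc != d + 2)) -> (5*pos >= 3*e + 25 or e >= acc - 3)))) and ((not (2*acc + e = pos + 6 and 2*d = 3)) -> (5*pos >= 3*e + 25 or e >= acc + d - 10))


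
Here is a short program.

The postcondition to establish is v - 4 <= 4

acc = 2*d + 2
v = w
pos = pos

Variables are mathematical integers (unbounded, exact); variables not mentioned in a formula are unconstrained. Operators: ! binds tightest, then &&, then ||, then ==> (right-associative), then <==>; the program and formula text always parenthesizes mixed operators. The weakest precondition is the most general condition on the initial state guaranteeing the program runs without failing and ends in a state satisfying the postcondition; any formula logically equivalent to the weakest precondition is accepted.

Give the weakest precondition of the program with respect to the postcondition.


Working backward. After the program, the postcondition v - 4 <= 4 must hold; in canonical form it is v <= 8.
Before pos := pos: v <= 8
Before v := w: w <= 8
Before acc := 2*d + 2: w <= 8
Answer: WP = w <= 8


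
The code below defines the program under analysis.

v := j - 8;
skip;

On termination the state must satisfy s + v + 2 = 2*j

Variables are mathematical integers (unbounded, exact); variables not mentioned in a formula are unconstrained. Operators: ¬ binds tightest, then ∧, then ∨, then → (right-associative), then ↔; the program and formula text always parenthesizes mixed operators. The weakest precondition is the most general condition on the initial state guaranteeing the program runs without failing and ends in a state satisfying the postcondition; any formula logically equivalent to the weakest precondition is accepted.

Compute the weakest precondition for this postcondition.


Working backward. After the program, the postcondition s + v + 2 = 2*j must hold; in canonical form it is s + v = 2*j - 2.
Before skip: s + v = 2*j - 2
Before v := j - 8: s = j + 6
Answer: WP = s = j + 6


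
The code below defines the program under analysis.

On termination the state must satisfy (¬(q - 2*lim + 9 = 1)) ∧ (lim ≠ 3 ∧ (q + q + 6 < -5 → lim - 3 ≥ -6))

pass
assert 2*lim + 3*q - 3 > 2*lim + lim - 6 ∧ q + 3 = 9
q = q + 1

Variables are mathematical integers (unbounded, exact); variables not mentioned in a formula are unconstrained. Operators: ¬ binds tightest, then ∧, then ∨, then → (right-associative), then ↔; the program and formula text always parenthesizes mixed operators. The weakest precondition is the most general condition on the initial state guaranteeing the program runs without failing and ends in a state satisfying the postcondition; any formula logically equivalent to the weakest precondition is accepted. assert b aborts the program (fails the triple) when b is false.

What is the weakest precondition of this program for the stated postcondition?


Working backward. After the program, the postcondition (¬(q - 2*lim + 9 = 1)) ∧ (lim ≠ 3 ∧ (q + q + 6 < -5 → lim - 3 ≥ -6)) must hold; in canonical form it is (¬(q = 2*lim - 8)) ∧ lim ≠ 3 ∧ (2*q < -11 → lim ≥ -3).
Before q := q + 1: (¬(q = 2*lim - 9)) ∧ lim ≠ 3 ∧ (2*q < -13 → lim ≥ -3)
Before assert 2*lim + 3*q - 3 > 2*lim + lim - 6 ∧ q + 3 = 9: 3*q > lim - 3 ∧ q = 6 ∧ (¬(q = 2*lim - 9)) ∧ lim ≠ 3 ∧ (2*q < -13 → lim ≥ -3)
Before skip: 3*q > lim - 3 ∧ q = 6 ∧ (¬(q = 2*lim - 9)) ∧ lim ≠ 3 ∧ (2*q < -13 → lim ≥ -3)
Answer: WP = 3*q > lim - 3 ∧ q = 6 ∧ (¬(q = 2*lim - 9)) ∧ lim ≠ 3 ∧ (2*q < -13 → lim ≥ -3)


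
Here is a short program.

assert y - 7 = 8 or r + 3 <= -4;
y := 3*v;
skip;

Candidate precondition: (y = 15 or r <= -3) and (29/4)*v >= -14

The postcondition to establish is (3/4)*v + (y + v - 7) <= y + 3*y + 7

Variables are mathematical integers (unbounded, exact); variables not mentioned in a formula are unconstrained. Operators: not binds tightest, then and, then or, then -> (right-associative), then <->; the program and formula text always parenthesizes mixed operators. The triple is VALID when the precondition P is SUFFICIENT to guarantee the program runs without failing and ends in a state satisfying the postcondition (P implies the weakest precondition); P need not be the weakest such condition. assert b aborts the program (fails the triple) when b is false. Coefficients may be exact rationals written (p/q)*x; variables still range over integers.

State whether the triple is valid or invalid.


Working backward. After the program, the postcondition (3/4)*v + (y + v - 7) <= y + 3*y + 7 must hold; in canonical form it is (7/4)*v <= 3*y + 14.
Before skip: (7/4)*v <= 3*y + 14
Before y := 3*v: (29/4)*v >= -14
Before assert y - 7 = 8 or r + 3 <= -4: (y = 15 or r <= -7) and (29/4)*v >= -14
The weakest precondition is (y = 15 or r <= -7) and (29/4)*v >= -14.
Check whether (y = 15 or r <= -3) and (29/4)*v >= -14 implies it.
Countermodel: at the initial state r = -6, v = -1, y = 16, the precondition holds but the weakest precondition fails.
Answer: invalid


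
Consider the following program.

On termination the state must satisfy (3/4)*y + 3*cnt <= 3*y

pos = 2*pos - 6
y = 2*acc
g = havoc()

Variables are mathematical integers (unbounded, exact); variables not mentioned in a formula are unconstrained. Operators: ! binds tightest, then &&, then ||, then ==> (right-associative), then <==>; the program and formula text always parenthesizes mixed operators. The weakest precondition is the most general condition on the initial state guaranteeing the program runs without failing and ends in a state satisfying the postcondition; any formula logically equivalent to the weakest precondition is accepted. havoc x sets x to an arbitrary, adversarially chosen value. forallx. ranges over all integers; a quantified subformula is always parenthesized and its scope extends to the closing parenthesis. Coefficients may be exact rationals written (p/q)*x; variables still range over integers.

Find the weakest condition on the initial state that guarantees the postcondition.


Working backward. After the program, the postcondition (3/4)*y + 3*cnt <= 3*y must hold; in canonical form it is 3*cnt <= (9/4)*y.
Before havoc g: 3*cnt <= (9/4)*y
Before y := 2*acc: 3*cnt <= (9/2)*acc
Before pos := 2*pos - 6: 3*cnt <= (9/2)*acc
Answer: WP = 3*cnt <= (9/2)*acc
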